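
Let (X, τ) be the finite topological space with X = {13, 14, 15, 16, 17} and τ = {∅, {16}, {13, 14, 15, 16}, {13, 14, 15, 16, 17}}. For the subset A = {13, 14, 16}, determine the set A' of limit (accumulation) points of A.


A' = {13, 14, 15, 17}

For each x ∈ X, list the open sets U ∈ τ with x ∈ U, then check whether U ∩ (A ∖ {x}) ≠ ∅ for every such U.
  x = 13: opens ∋ x are {13, 14, 15, 16}, {13, 14, 15, 16, 17}; each meets A ∖ {13}, so x IS a limit point.
  x = 14: opens ∋ x are {13, 14, 15, 16}, {13, 14, 15, 16, 17}; each meets A ∖ {14}, so x IS a limit point.
  x = 15: opens ∋ x are {13, 14, 15, 16}, {13, 14, 15, 16, 17}; each meets A ∖ {15}, so x IS a limit point.
  x = 16: open {16} ∋ x has {16} ∩ (A ∖ {16}) = ∅, so x is NOT a limit point.
  x = 17: opens ∋ x are {13, 14, 15, 16, 17}; each meets A ∖ {17}, so x IS a limit point.
Collecting: A' = {13, 14, 15, 17}.


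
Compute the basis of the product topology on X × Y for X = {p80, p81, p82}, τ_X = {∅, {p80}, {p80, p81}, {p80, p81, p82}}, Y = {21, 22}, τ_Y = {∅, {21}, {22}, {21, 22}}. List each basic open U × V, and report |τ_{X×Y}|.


Basis B = {∅ × ∅, {p80} × {21}, {p80} × {22}, {p80} × {21, 22}, {p80, p81} × {21}, {p80, p81} × {22}, {p80, p81, p82} × {21}, {p80, p81, p82} × {22}, {p80, p81} × {21, 22}, {p80, p81, p82} × {21, 22}}; |τ_{X×Y}| = 16.

Enumerate products U × V with U ∈ τ_X, V ∈ τ_Y (deduplicated):
  ∅ × ∅ = {} (∅)
  {p80} × {21} = {(p80,21)}
  {p80} × {22} = {(p80,22)}
  {p80} × {21, 22} = {(p80,21), (p80,22)}
  {p80, p81} × {21} = {(p80,21), (p81,21)}
  {p80, p81} × {22} = {(p80,22), (p81,22)}
  {p80, p81, p82} × {21} = {(p80,21), (p81,21), (p82,21)}
  {p80, p81, p82} × {22} = {(p80,22), (p81,22), (p82,22)}
  {p80, p81} × {21, 22} = {(p80,21), (p80,22), (p81,21), (p81,22)}
  {p80, p81, p82} × {21, 22} = {(p80,21), (p80,22), (p81,21), (p81,22), (p82,21), (p82,22)}
These 10 distinct sets form the basis B.
Close under arbitrary unions to get τ_{X×Y}; counting gives |τ_{X×Y}| = 16.


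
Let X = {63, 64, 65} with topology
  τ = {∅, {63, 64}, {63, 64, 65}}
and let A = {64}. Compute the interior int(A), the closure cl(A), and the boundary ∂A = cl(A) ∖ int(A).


int(A) = ∅, cl(A) = {63, 64, 65}, ∂A = {63, 64, 65}.

Closed sets in (X, τ) are complements of opens:
  closed(X, τ) = {∅, {65}, {63, 64, 65}}.
int(A) = ⋃ {U ∈ τ : U ⊆ A}. Opens contained in A: ∅.
Taking the union of these: int(A) = ∅.
cl(A) = ⋂ {C closed : A ⊆ C}. Closed sets containing A: {63, 64, 65}.
Intersecting these: cl(A) = {63, 64, 65}.
∂A = cl(A) ∖ int(A) = {63, 64, 65} ∖ ∅ = {63, 64, 65}.


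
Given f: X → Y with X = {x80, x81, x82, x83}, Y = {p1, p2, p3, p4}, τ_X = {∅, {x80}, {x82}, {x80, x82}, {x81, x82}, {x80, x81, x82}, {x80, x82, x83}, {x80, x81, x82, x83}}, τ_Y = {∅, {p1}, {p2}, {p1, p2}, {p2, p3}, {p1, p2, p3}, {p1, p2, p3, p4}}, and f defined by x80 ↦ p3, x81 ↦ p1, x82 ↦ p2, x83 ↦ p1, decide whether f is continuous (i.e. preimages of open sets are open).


f is NOT continuous.

Compute f^{-1}(U) for each U ∈ τ_Y:
  U = ∅: f^{-1}(U) = ∅ ∈ τ_X ✓.
  U = {p1}: f^{-1}(U) = {x81, x83} ∉ τ_X ✗.
  U = {p2}: f^{-1}(U) = {x82} ∈ τ_X ✓.
  U = {p1, p2}: f^{-1}(U) = {x81, x82, x83} ∉ τ_X ✗.
  U = {p2, p3}: f^{-1}(U) = {x80, x82} ∈ τ_X ✓.
  U = {p1, p2, p3}: f^{-1}(U) = {x80, x81, x82, x83} ∈ τ_X ✓.
  U = {p1, p2, p3, p4}: f^{-1}(U) = {x80, x81, x82, x83} ∈ τ_X ✓.
Found U = {p1} with f^{-1}(U) = {x81, x83} not in τ_X. Therefore f is NOT continuous.


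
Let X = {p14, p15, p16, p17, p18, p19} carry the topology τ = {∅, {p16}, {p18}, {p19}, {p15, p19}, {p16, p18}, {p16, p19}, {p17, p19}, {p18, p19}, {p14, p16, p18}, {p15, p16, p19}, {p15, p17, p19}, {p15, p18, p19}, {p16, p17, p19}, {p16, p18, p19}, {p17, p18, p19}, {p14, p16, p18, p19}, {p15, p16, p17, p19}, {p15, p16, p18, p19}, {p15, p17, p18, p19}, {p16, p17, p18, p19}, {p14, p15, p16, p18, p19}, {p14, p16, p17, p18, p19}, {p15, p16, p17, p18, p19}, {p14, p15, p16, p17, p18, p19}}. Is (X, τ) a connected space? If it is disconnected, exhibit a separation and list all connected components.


(X, τ) is disconnected; components = [{p14, p16, p18}, {p15, p17, p19}].

Find clopen sets (U ∈ τ with X ∖ U ∈ τ):
  U = ∅, X ∖ U = {p14, p15, p16, p17, p18, p19} — both open, so U is clopen.
  U = {p14, p16, p18}, X ∖ U = {p15, p17, p19} — both open, so U is clopen.
  U = {p15, p17, p19}, X ∖ U = {p14, p16, p18} — both open, so U is clopen.
  U = {p14, p15, p16, p17, p18, p19}, X ∖ U = ∅ — both open, so U is clopen.
Nontrivial clopen(s) exist: e.g. {p15, p17, p19}. So (X, τ) is disconnected.
Compute connected components by grouping points that agree on all clopens:
  component: {p14, p16, p18}
  component: {p15, p17, p19}


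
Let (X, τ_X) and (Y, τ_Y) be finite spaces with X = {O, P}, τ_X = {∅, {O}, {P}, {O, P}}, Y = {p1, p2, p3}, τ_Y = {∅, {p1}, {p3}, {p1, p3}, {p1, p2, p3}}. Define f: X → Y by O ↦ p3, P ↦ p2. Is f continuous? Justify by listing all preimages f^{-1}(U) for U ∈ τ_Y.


f IS continuous.

Compute f^{-1}(U) for each U ∈ τ_Y:
  U = ∅: f^{-1}(U) = ∅ ∈ τ_X ✓.
  U = {p1}: f^{-1}(U) = ∅ ∈ τ_X ✓.
  U = {p3}: f^{-1}(U) = {O} ∈ τ_X ✓.
  U = {p1, p3}: f^{-1}(U) = {O} ∈ τ_X ✓.
  U = {p1, p2, p3}: f^{-1}(U) = {O, P} ∈ τ_X ✓.
Every preimage lies in τ_X, so f IS continuous.


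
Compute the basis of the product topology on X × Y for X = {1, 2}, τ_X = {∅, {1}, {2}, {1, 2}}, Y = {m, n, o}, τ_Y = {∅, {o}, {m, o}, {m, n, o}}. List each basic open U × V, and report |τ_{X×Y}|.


Basis B = {∅ × ∅, {1} × {o}, {2} × {o}, {1} × {m, o}, {1, 2} × {o}, {2} × {m, o}, {1} × {m, n, o}, {2} × {m, n, o}, {1, 2} × {m, o}, {1, 2} × {m, n, o}}; |τ_{X×Y}| = 16.

Enumerate products U × V with U ∈ τ_X, V ∈ τ_Y (deduplicated):
  ∅ × ∅ = {} (∅)
  {1} × {o} = {(1,o)}
  {2} × {o} = {(2,o)}
  {1} × {m, o} = {(1,m), (1,o)}
  {1, 2} × {o} = {(1,o), (2,o)}
  {2} × {m, o} = {(2,m), (2,o)}
  {1} × {m, n, o} = {(1,m), (1,n), (1,o)}
  {2} × {m, n, o} = {(2,m), (2,n), (2,o)}
  {1, 2} × {m, o} = {(1,m), (1,o), (2,m), (2,o)}
  {1, 2} × {m, n, o} = {(1,m), (1,n), (1,o), (2,m), (2,n), (2,o)}
These 10 distinct sets form the basis B.
Close under arbitrary unions to get τ_{X×Y}; counting gives |τ_{X×Y}| = 16.


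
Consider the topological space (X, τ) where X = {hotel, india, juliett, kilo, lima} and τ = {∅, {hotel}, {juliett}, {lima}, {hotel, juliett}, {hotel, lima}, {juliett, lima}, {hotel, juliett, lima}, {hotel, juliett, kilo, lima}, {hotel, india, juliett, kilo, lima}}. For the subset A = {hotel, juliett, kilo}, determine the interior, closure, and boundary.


int(A) = {hotel, juliett}, cl(A) = {hotel, india, juliett, kilo}, ∂A = {india, kilo}.

Closed sets in (X, τ) are complements of opens:
  closed(X, τ) = {∅, {india}, {india, kilo}, {hotel, india, kilo}, {india, juliett, kilo}, {india, kilo, lima}, {hotel, india, juliett, kilo}, {hotel, india, kilo, lima}, {india, juliett, kilo, lima}, {hotel, india, juliett, kilo, lima}}.
int(A) = ⋃ {U ∈ τ : U ⊆ A}. Opens contained in A: ∅, {hotel}, {juliett}, {hotel, juliett}.
Taking the union of these: int(A) = {hotel, juliett}.
cl(A) = ⋂ {C closed : A ⊆ C}. Closed sets containing A: {hotel, india, juliett, kilo}, {hotel, india, juliett, kilo, lima}.
Intersecting these: cl(A) = {hotel, india, juliett, kilo}.
∂A = cl(A) ∖ int(A) = {hotel, india, juliett, kilo} ∖ {hotel, juliett} = {india, kilo}.


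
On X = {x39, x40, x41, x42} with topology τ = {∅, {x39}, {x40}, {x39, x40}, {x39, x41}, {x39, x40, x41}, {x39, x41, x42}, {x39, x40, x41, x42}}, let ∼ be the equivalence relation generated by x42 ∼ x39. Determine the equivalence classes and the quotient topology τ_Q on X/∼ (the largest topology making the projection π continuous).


X/∼ = {[x39=x42], [x40], [x41]}; |τ_Q| = 4.

Equivalence classes: [x39=x42], [x40], [x41].
Quotient map π: X → X/∼ sends x39 ↦ [x39=x42], x40 ↦ [x40], x41 ↦ [x41], x42 ↦ [x39=x42].
For each subset V ⊆ X/∼, compute π^{-1}(V) ⊆ X and check whether π^{-1}(V) ∈ τ. V is open in τ_Q iff π^{-1}(V) ∈ τ.
  V = {}: π^{-1}(V) = ∅ ∈ τ ✓.
  V = {[x39=x42]}: π^{-1}(V) = {x39, x42} ∉ τ ✗.
  V = {[x40]}: π^{-1}(V) = {x40} ∈ τ ✓.
  V = {[x39=x42], [x40]}: π^{-1}(V) = {x39, x40, x42} ∉ τ ✗.
  V = {[x41]}: π^{-1}(V) = {x41} ∉ τ ✗.
  V = {[x39=x42], [x41]}: π^{-1}(V) = {x39, x41, x42} ∈ τ ✓.
  V = {[x40], [x41]}: π^{-1}(V) = {x40, x41} ∉ τ ✗.
  V = {[x39=x42], [x40], [x41]}: π^{-1}(V) = {x39, x40, x41, x42} ∈ τ ✓.
Open sets in the quotient: τ_Q = {{}, {[x40]}, {[x39=x42], [x41]}, {[x39=x42], [x40], [x41]}} (4 elements).


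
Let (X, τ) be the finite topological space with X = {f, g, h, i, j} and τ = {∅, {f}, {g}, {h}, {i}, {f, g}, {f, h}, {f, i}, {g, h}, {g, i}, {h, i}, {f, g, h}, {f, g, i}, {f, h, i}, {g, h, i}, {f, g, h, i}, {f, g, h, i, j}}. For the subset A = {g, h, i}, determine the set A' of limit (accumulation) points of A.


A' = {j}

For each x ∈ X, list the open sets U ∈ τ with x ∈ U, then check whether U ∩ (A ∖ {x}) ≠ ∅ for every such U.
  x = f: open {f} ∋ x has {f} ∩ (A ∖ {f}) = ∅, so x is NOT a limit point.
  x = g: open {g} ∋ x has {g} ∩ (A ∖ {g}) = ∅, so x is NOT a limit point.
  x = h: open {h} ∋ x has {h} ∩ (A ∖ {h}) = ∅, so x is NOT a limit point.
  x = i: open {i} ∋ x has {i} ∩ (A ∖ {i}) = ∅, so x is NOT a limit point.
  x = j: opens ∋ x are {f, g, h, i, j}; each meets A ∖ {j}, so x IS a limit point.
Collecting: A' = {j}.


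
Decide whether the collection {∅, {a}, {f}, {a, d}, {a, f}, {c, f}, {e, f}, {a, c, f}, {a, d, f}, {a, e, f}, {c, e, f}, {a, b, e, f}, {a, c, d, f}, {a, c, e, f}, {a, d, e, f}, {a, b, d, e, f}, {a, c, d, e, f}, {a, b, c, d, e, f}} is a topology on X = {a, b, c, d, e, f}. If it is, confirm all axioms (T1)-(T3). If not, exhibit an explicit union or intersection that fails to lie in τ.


τ is NOT a topology on X.

Axiom (T1): ∅ ∈ τ? Yes; X ∈ τ? Yes.
Axiom (T2/T3): check pairwise unions and intersections of members of τ.
Counterexample for (T2): {c, f} ∪ {a, b, e, f} = {a, b, c, e, f} ∉ τ. Therefore τ is NOT a topology.


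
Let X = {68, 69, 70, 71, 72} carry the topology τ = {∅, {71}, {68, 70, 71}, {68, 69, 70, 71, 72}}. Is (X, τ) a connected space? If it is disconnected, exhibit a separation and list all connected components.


(X, τ) is connected.

Find clopen sets (U ∈ τ with X ∖ U ∈ τ):
  U = ∅, X ∖ U = {68, 69, 70, 71, 72} — both open, so U is clopen.
  U = {68, 69, 70, 71, 72}, X ∖ U = ∅ — both open, so U is clopen.
Only trivial clopens (∅ and X) exist, so (X, τ) is connected.
Compute connected components by grouping points that agree on all clopens:
  component: {68, 69, 70, 71, 72}


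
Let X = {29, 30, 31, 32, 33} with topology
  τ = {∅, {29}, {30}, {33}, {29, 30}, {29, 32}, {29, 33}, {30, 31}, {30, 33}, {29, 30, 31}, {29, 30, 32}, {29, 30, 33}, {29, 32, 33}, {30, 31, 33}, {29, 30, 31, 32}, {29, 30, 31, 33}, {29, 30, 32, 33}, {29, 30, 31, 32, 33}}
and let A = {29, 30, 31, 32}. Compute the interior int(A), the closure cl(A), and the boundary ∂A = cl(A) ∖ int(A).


int(A) = {29, 30, 31, 32}, cl(A) = {29, 30, 31, 32}, ∂A = ∅.

Closed sets in (X, τ) are complements of opens:
  closed(X, τ) = {∅, {31}, {32}, {33}, {29, 32}, {30, 31}, {31, 32}, {31, 33}, {32, 33}, {29, 31, 32}, {29, 32, 33}, {30, 31, 32}, {30, 31, 33}, {31, 32, 33}, {29, 30, 31, 32}, {29, 31, 32, 33}, {30, 31, 32, 33}, {29, 30, 31, 32, 33}}.
int(A) = ⋃ {U ∈ τ : U ⊆ A}. Opens contained in A: ∅, {29}, {30}, {29, 30}, {29, 32}, {30, 31}, {29, 30, 31}, {29, 30, 32}, {29, 30, 31, 32}.
Taking the union of these: int(A) = {29, 30, 31, 32}.
cl(A) = ⋂ {C closed : A ⊆ C}. Closed sets containing A: {29, 30, 31, 32}, {29, 30, 31, 32, 33}.
Intersecting these: cl(A) = {29, 30, 31, 32}.
∂A = cl(A) ∖ int(A) = {29, 30, 31, 32} ∖ {29, 30, 31, 32} = ∅.


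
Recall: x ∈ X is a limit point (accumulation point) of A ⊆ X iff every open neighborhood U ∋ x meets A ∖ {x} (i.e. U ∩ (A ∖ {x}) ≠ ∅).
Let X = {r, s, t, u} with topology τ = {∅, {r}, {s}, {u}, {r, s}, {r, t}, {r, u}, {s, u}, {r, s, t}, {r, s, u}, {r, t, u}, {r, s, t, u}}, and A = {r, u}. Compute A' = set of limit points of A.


A' = {t}

For each x ∈ X, list the open sets U ∈ τ with x ∈ U, then check whether U ∩ (A ∖ {x}) ≠ ∅ for every such U.
  x = r: open {r} ∋ x has {r} ∩ (A ∖ {r}) = ∅, so x is NOT a limit point.
  x = s: open {s} ∋ x has {s} ∩ (A ∖ {s}) = ∅, so x is NOT a limit point.
  x = t: opens ∋ x are {r, t}, {r, s, t}, {r, t, u}, {r, s, t, u}; each meets A ∖ {t}, so x IS a limit point.
  x = u: open {u} ∋ x has {u} ∩ (A ∖ {u}) = ∅, so x is NOT a limit point.
Collecting: A' = {t}.


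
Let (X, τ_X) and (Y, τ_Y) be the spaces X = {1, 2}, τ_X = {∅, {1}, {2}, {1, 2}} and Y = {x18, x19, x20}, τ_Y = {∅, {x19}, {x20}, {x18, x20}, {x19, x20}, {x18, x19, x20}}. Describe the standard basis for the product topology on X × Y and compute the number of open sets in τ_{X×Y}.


Basis B = {∅ × ∅, {1} × {x19}, {1} × {x20}, {2} × {x19}, {2} × {x20}, {1} × {x18, x20}, {1} × {x19, x20}, {1, 2} × {x19}, {1, 2} × {x20}, {2} × {x18, x20}, {2} × {x19, x20}, {1} × {x18, x19, x20}, {2} × {x18, x19, x20}, {1, 2} × {x18, x20}, {1, 2} × {x19, x20}, {1, 2} × {x18, x19, x20}}; |τ_{X×Y}| = 36.

Enumerate products U × V with U ∈ τ_X, V ∈ τ_Y (deduplicated):
  ∅ × ∅ = {} (∅)
  {1} × {x19} = {(1,x19)}
  {1} × {x20} = {(1,x20)}
  {2} × {x19} = {(2,x19)}
  {2} × {x20} = {(2,x20)}
  {1} × {x18, x20} = {(1,x18), (1,x20)}
  {1} × {x19, x20} = {(1,x19), (1,x20)}
  {1, 2} × {x19} = {(1,x19), (2,x19)}
  {1, 2} × {x20} = {(1,x20), (2,x20)}
  {2} × {x18, x20} = {(2,x18), (2,x20)}
  {2} × {x19, x20} = {(2,x19), (2,x20)}
  {1} × {x18, x19, x20} = {(1,x18), (1,x19), (1,x20)}
  {2} × {x18, x19, x20} = {(2,x18), (2,x19), (2,x20)}
  {1, 2} × {x18, x20} = {(1,x18), (1,x20), (2,x18), (2,x20)}
  {1, 2} × {x19, x20} = {(1,x19), (1,x20), (2,x19), (2,x20)}
  {1, 2} × {x18, x19, x20} = {(1,x18), (1,x19), (1,x20), (2,x18), (2,x19), (2,x20)}
These 16 distinct sets form the basis B.
Close under arbitrary unions to get τ_{X×Y}; counting gives |τ_{X×Y}| = 36.


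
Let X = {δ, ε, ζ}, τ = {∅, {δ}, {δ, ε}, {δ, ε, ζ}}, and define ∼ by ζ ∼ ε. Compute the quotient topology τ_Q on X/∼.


X/∼ = {[δ], [ε=ζ]}; |τ_Q| = 3.

Equivalence classes: [δ], [ε=ζ].
Quotient map π: X → X/∼ sends δ ↦ [δ], ε ↦ [ε=ζ], ζ ↦ [ε=ζ].
For each subset V ⊆ X/∼, compute π^{-1}(V) ⊆ X and check whether π^{-1}(V) ∈ τ. V is open in τ_Q iff π^{-1}(V) ∈ τ.
  V = {}: π^{-1}(V) = ∅ ∈ τ ✓.
  V = {[δ]}: π^{-1}(V) = {δ} ∈ τ ✓.
  V = {[ε=ζ]}: π^{-1}(V) = {ε, ζ} ∉ τ ✗.
  V = {[δ], [ε=ζ]}: π^{-1}(V) = {δ, ε, ζ} ∈ τ ✓.
Open sets in the quotient: τ_Q = {{}, {[δ]}, {[δ], [ε=ζ]}} (3 elements).


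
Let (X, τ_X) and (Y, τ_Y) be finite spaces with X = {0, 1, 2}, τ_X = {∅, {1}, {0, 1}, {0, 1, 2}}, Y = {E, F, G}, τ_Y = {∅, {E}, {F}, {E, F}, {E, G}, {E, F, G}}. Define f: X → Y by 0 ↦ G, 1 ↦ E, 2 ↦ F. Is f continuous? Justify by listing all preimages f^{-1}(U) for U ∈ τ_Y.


f is NOT continuous.

Compute f^{-1}(U) for each U ∈ τ_Y:
  U = ∅: f^{-1}(U) = ∅ ∈ τ_X ✓.
  U = {E}: f^{-1}(U) = {1} ∈ τ_X ✓.
  U = {F}: f^{-1}(U) = {2} ∉ τ_X ✗.
  U = {E, F}: f^{-1}(U) = {1, 2} ∉ τ_X ✗.
  U = {E, G}: f^{-1}(U) = {0, 1} ∈ τ_X ✓.
  U = {E, F, G}: f^{-1}(U) = {0, 1, 2} ∈ τ_X ✓.
Found U = {F} with f^{-1}(U) = {2} not in τ_X. Therefore f is NOT continuous.


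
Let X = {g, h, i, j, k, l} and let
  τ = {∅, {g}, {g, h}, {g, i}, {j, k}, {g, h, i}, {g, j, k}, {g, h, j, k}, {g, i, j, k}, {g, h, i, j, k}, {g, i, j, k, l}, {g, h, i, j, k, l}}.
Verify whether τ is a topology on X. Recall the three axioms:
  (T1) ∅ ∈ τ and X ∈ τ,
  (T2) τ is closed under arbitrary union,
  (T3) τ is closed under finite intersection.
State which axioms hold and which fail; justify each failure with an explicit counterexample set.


τ IS a topology on X.

Axiom (T1): ∅ ∈ τ? Yes; X ∈ τ? Yes.
Axiom (T2/T3): check pairwise unions and intersections of members of τ.
All pairwise intersections and unions checked — each lies in τ. Therefore τ satisfies (T1), (T2), (T3): it IS a topology on X.


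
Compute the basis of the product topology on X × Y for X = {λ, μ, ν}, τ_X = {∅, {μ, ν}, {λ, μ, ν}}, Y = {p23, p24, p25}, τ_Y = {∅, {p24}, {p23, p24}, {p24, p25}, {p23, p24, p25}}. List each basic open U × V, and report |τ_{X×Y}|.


Basis B = {∅ × ∅, {μ, ν} × {p24}, {λ, μ, ν} × {p24}, {μ, ν} × {p23, p24}, {μ, ν} × {p24, p25}, {λ, μ, ν} × {p23, p24}, {λ, μ, ν} × {p24, p25}, {μ, ν} × {p23, p24, p25}, {λ, μ, ν} × {p23, p24, p25}}; |τ_{X×Y}| = 14.

Enumerate products U × V with U ∈ τ_X, V ∈ τ_Y (deduplicated):
  ∅ × ∅ = {} (∅)
  {μ, ν} × {p24} = {(μ,p24), (ν,p24)}
  {λ, μ, ν} × {p24} = {(λ,p24), (μ,p24), (ν,p24)}
  {μ, ν} × {p23, p24} = {(μ,p23), (μ,p24), (ν,p23), (ν,p24)}
  {μ, ν} × {p24, p25} = {(μ,p24), (μ,p25), (ν,p24), (ν,p25)}
  {λ, μ, ν} × {p23, p24} = {(λ,p23), (λ,p24), (μ,p23), (μ,p24), (ν,p23), (ν,p24)}
  {λ, μ, ν} × {p24, p25} = {(λ,p24), (λ,p25), (μ,p24), (μ,p25), (ν,p24), (ν,p25)}
  {μ, ν} × {p23, p24, p25} = {(μ,p23), (μ,p24), (μ,p25), (ν,p23), (ν,p24), (ν,p25)}
  {λ, μ, ν} × {p23, p24, p25} = {(λ,p23), (λ,p24), (λ,p25), (μ,p23), (μ,p24), (μ,p25), (ν,p23), (ν,p24), (ν,p25)}
These 9 distinct sets form the basis B.
Close under arbitrary unions to get τ_{X×Y}; counting gives |τ_{X×Y}| = 14.


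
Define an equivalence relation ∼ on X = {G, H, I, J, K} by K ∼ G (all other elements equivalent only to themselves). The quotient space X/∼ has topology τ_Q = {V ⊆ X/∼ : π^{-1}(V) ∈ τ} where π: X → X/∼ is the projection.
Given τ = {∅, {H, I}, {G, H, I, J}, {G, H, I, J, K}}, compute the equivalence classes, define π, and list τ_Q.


X/∼ = {[G=K], [H], [I], [J]}; |τ_Q| = 3.

Equivalence classes: [G=K], [H], [I], [J].
Quotient map π: X → X/∼ sends G ↦ [G=K], H ↦ [H], I ↦ [I], J ↦ [J], K ↦ [G=K].
For each subset V ⊆ X/∼, compute π^{-1}(V) ⊆ X and check whether π^{-1}(V) ∈ τ. V is open in τ_Q iff π^{-1}(V) ∈ τ.
  V = {}: π^{-1}(V) = ∅ ∈ τ ✓.
  V = {[G=K]}: π^{-1}(V) = {G, K} ∉ τ ✗.
  V = {[H]}: π^{-1}(V) = {H} ∉ τ ✗.
  V = {[G=K], [H]}: π^{-1}(V) = {G, H, K} ∉ τ ✗.
  V = {[I]}: π^{-1}(V) = {I} ∉ τ ✗.
  V = {[G=K], [I]}: π^{-1}(V) = {G, I, K} ∉ τ ✗.
  V = {[H], [I]}: π^{-1}(V) = {H, I} ∈ τ ✓.
  V = {[G=K], [H], [I]}: π^{-1}(V) = {G, H, I, K} ∉ τ ✗.
  V = {[J]}: π^{-1}(V) = {J} ∉ τ ✗.
  V = {[G=K], [J]}: π^{-1}(V) = {G, J, K} ∉ τ ✗.
  V = {[H], [J]}: π^{-1}(V) = {H, J} ∉ τ ✗.
  V = {[G=K], [H], [J]}: π^{-1}(V) = {G, H, J, K} ∉ τ ✗.
  V = {[I], [J]}: π^{-1}(V) = {I, J} ∉ τ ✗.
  V = {[G=K], [I], [J]}: π^{-1}(V) = {G, I, J, K} ∉ τ ✗.
  V = {[H], [I], [J]}: π^{-1}(V) = {H, I, J} ∉ τ ✗.
  V = {[G=K], [H], [I], [J]}: π^{-1}(V) = {G, H, I, J, K} ∈ τ ✓.
Open sets in the quotient: τ_Q = {{}, {[H], [I]}, {[G=K], [H], [I], [J]}} (3 elements).


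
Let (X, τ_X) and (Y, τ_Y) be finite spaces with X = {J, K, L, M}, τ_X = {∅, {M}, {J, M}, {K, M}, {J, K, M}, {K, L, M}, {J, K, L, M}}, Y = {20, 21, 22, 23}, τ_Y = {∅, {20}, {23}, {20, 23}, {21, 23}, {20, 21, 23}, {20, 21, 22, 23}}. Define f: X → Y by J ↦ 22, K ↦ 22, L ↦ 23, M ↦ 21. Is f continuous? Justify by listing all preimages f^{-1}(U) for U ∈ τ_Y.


f is NOT continuous.

Compute f^{-1}(U) for each U ∈ τ_Y:
  U = ∅: f^{-1}(U) = ∅ ∈ τ_X ✓.
  U = {20}: f^{-1}(U) = ∅ ∈ τ_X ✓.
  U = {23}: f^{-1}(U) = {L} ∉ τ_X ✗.
  U = {20, 23}: f^{-1}(U) = {L} ∉ τ_X ✗.
  U = {21, 23}: f^{-1}(U) = {L, M} ∉ τ_X ✗.
  U = {20, 21, 23}: f^{-1}(U) = {L, M} ∉ τ_X ✗.
  U = {20, 21, 22, 23}: f^{-1}(U) = {J, K, L, M} ∈ τ_X ✓.
Found U = {23} with f^{-1}(U) = {L} not in τ_X. Therefore f is NOT continuous.


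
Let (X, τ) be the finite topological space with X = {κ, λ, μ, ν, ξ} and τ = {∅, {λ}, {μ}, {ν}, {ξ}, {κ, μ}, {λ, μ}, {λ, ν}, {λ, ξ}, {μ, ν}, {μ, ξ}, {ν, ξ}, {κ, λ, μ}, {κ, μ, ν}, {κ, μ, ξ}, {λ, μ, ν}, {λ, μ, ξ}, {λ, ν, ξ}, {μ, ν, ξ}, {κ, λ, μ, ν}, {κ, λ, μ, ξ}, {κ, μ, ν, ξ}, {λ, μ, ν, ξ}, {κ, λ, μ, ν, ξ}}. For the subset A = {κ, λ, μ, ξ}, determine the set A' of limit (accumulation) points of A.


A' = {κ}

For each x ∈ X, list the open sets U ∈ τ with x ∈ U, then check whether U ∩ (A ∖ {x}) ≠ ∅ for every such U.
  x = κ: opens ∋ x are {κ, μ}, {κ, λ, μ}, {κ, μ, ν}, {κ, μ, ξ}, {κ, λ, μ, ν}, {κ, λ, μ, ξ}, {κ, μ, ν, ξ}, {κ, λ, μ, ν, ξ}; each meets A ∖ {κ}, so x IS a limit point.
  x = λ: open {λ} ∋ x has {λ} ∩ (A ∖ {λ}) = ∅, so x is NOT a limit point.
  x = μ: open {μ} ∋ x has {μ} ∩ (A ∖ {μ}) = ∅, so x is NOT a limit point.
  x = ν: open {ν} ∋ x has {ν} ∩ (A ∖ {ν}) = ∅, so x is NOT a limit point.
  x = ξ: open {ξ} ∋ x has {ξ} ∩ (A ∖ {ξ}) = ∅, so x is NOT a limit point.
Collecting: A' = {κ}.


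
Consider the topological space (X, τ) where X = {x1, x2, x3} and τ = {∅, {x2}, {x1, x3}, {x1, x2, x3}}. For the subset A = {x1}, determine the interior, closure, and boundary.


int(A) = ∅, cl(A) = {x1, x3}, ∂A = {x1, x3}.

Closed sets in (X, τ) are complements of opens:
  closed(X, τ) = {∅, {x2}, {x1, x3}, {x1, x2, x3}}.
int(A) = ⋃ {U ∈ τ : U ⊆ A}. Opens contained in A: ∅.
Taking the union of these: int(A) = ∅.
cl(A) = ⋂ {C closed : A ⊆ C}. Closed sets containing A: {x1, x3}, {x1, x2, x3}.
Intersecting these: cl(A) = {x1, x3}.
∂A = cl(A) ∖ int(A) = {x1, x3} ∖ ∅ = {x1, x3}.


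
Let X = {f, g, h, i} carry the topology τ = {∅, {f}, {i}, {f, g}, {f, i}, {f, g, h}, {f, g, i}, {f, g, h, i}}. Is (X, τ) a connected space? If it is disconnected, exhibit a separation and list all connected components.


(X, τ) is disconnected; components = [{i}, {f, g, h}].

Find clopen sets (U ∈ τ with X ∖ U ∈ τ):
  U = ∅, X ∖ U = {f, g, h, i} — both open, so U is clopen.
  U = {i}, X ∖ U = {f, g, h} — both open, so U is clopen.
  U = {f, g, h}, X ∖ U = {i} — both open, so U is clopen.
  U = {f, g, h, i}, X ∖ U = ∅ — both open, so U is clopen.
Nontrivial clopen(s) exist: e.g. {i}. So (X, τ) is disconnected.
Compute connected components by grouping points that agree on all clopens:
  component: {i}
  component: {f, g, h}


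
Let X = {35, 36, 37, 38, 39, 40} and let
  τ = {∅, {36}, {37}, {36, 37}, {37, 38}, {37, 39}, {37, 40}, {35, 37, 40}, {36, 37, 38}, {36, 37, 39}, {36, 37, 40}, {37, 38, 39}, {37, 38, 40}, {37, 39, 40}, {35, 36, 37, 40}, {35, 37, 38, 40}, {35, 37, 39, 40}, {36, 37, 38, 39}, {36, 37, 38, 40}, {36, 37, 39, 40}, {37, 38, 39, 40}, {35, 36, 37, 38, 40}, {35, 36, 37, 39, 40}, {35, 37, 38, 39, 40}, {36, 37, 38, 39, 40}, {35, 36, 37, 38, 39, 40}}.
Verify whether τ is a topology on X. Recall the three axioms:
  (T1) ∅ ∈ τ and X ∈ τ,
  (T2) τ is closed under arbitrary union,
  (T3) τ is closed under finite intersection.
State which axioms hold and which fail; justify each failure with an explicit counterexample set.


τ IS a topology on X.

Axiom (T1): ∅ ∈ τ? Yes; X ∈ τ? Yes.
Axiom (T2/T3): check pairwise unions and intersections of members of τ.
All pairwise intersections and unions checked — each lies in τ. Therefore τ satisfies (T1), (T2), (T3): it IS a topology on X.


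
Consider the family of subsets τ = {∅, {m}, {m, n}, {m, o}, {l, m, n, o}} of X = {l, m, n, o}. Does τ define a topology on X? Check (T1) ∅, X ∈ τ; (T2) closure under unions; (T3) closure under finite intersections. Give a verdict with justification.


τ is NOT a topology on X.

Axiom (T1): ∅ ∈ τ? Yes; X ∈ τ? Yes.
Axiom (T2/T3): check pairwise unions and intersections of members of τ.
Counterexample for (T2): {m, n} ∪ {m, o} = {m, n, o} ∉ τ. Therefore τ is NOT a topology.


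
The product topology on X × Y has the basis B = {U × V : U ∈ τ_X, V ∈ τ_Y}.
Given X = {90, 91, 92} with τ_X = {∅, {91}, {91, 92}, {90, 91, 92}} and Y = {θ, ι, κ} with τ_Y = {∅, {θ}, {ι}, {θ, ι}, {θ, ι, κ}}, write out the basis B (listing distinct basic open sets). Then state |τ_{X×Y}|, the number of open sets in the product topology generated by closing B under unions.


Basis B = {∅ × ∅, {91} × {θ}, {91} × {ι}, {91} × {θ, ι}, {91, 92} × {θ}, {91, 92} × {ι}, {90, 91, 92} × {θ}, {90, 91, 92} × {ι}, {91} × {θ, ι, κ}, {91, 92} × {θ, ι}, {90, 91, 92} × {θ, ι}, {91, 92} × {θ, ι, κ}, {90, 91, 92} × {θ, ι, κ}}; |τ_{X×Y}| = 30.

Enumerate products U × V with U ∈ τ_X, V ∈ τ_Y (deduplicated):
  ∅ × ∅ = {} (∅)
  {91} × {θ} = {(91,θ)}
  {91} × {ι} = {(91,ι)}
  {91} × {θ, ι} = {(91,θ), (91,ι)}
  {91, 92} × {θ} = {(91,θ), (92,θ)}
  {91, 92} × {ι} = {(91,ι), (92,ι)}
  {90, 91, 92} × {θ} = {(90,θ), (91,θ), (92,θ)}
  {90, 91, 92} × {ι} = {(90,ι), (91,ι), (92,ι)}
  {91} × {θ, ι, κ} = {(91,θ), (91,ι), (91,κ)}
  {91, 92} × {θ, ι} = {(91,θ), (91,ι), (92,θ), (92,ι)}
  {90, 91, 92} × {θ, ι} = {(90,θ), (90,ι), (91,θ), (91,ι), (92,θ), (92,ι)}
  {91, 92} × {θ, ι, κ} = {(91,θ), (91,ι), (91,κ), (92,θ), (92,ι), (92,κ)}
  {90, 91, 92} × {θ, ι, κ} = {(90,θ), (90,ι), (90,κ), (91,θ), (91,ι), (91,κ), (92,θ), (92,ι), (92,κ)}
These 13 distinct sets form the basis B.
Close under arbitrary unions to get τ_{X×Y}; counting gives |τ_{X×Y}| = 30.


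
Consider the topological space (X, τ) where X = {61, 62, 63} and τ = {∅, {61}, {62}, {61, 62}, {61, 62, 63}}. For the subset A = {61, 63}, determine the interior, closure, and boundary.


int(A) = {61}, cl(A) = {61, 63}, ∂A = {63}.

Closed sets in (X, τ) are complements of opens:
  closed(X, τ) = {∅, {63}, {61, 63}, {62, 63}, {61, 62, 63}}.
int(A) = ⋃ {U ∈ τ : U ⊆ A}. Opens contained in A: ∅, {61}.
Taking the union of these: int(A) = {61}.
cl(A) = ⋂ {C closed : A ⊆ C}. Closed sets containing A: {61, 63}, {61, 62, 63}.
Intersecting these: cl(A) = {61, 63}.
∂A = cl(A) ∖ int(A) = {61, 63} ∖ {61} = {63}.


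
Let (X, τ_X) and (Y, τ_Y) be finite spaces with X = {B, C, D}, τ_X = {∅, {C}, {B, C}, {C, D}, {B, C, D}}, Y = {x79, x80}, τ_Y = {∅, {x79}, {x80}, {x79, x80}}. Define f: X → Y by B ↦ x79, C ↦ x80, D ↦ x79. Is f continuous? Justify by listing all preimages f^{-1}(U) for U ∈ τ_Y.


f is NOT continuous.

Compute f^{-1}(U) for each U ∈ τ_Y:
  U = ∅: f^{-1}(U) = ∅ ∈ τ_X ✓.
  U = {x79}: f^{-1}(U) = {B, D} ∉ τ_X ✗.
  U = {x80}: f^{-1}(U) = {C} ∈ τ_X ✓.
  U = {x79, x80}: f^{-1}(U) = {B, C, D} ∈ τ_X ✓.
Found U = {x79} with f^{-1}(U) = {B, D} not in τ_X. Therefore f is NOT continuous.


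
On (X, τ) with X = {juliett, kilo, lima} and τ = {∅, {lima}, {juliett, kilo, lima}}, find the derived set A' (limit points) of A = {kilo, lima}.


A' = {juliett, kilo}

For each x ∈ X, list the open sets U ∈ τ with x ∈ U, then check whether U ∩ (A ∖ {x}) ≠ ∅ for every such U.
  x = juliett: opens ∋ x are {juliett, kilo, lima}; each meets A ∖ {juliett}, so x IS a limit point.
  x = kilo: opens ∋ x are {juliett, kilo, lima}; each meets A ∖ {kilo}, so x IS a limit point.
  x = lima: open {lima} ∋ x has {lima} ∩ (A ∖ {lima}) = ∅, so x is NOT a limit point.
Collecting: A' = {juliett, kilo}.


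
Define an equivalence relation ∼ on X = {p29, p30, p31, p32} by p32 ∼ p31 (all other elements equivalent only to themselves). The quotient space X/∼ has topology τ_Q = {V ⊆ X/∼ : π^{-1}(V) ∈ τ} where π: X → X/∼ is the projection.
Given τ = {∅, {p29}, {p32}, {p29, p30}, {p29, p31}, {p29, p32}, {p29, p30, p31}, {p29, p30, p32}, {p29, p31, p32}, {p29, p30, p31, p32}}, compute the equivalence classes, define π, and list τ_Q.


X/∼ = {[p29], [p30], [p31=p32]}; |τ_Q| = 5.

Equivalence classes: [p29], [p30], [p31=p32].
Quotient map π: X → X/∼ sends p29 ↦ [p29], p30 ↦ [p30], p31 ↦ [p31=p32], p32 ↦ [p31=p32].
For each subset V ⊆ X/∼, compute π^{-1}(V) ⊆ X and check whether π^{-1}(V) ∈ τ. V is open in τ_Q iff π^{-1}(V) ∈ τ.
  V = {}: π^{-1}(V) = ∅ ∈ τ ✓.
  V = {[p29]}: π^{-1}(V) = {p29} ∈ τ ✓.
  V = {[p30]}: π^{-1}(V) = {p30} ∉ τ ✗.
  V = {[p29], [p30]}: π^{-1}(V) = {p29, p30} ∈ τ ✓.
  V = {[p31=p32]}: π^{-1}(V) = {p31, p32} ∉ τ ✗.
  V = {[p29], [p31=p32]}: π^{-1}(V) = {p29, p31, p32} ∈ τ ✓.
  V = {[p30], [p31=p32]}: π^{-1}(V) = {p30, p31, p32} ∉ τ ✗.
  V = {[p29], [p30], [p31=p32]}: π^{-1}(V) = {p29, p30, p31, p32} ∈ τ ✓.
Open sets in the quotient: τ_Q = {{}, {[p29]}, {[p29], [p30]}, {[p29], [p31=p32]}, {[p29], [p30], [p31=p32]}} (5 elements).


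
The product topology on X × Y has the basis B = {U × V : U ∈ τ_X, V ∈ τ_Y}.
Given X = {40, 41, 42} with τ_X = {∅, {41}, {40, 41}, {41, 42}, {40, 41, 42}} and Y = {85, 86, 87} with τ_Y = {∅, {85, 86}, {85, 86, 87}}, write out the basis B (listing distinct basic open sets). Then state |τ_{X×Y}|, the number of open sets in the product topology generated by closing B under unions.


Basis B = {∅ × ∅, {41} × {85, 86}, {41} × {85, 86, 87}, {40, 41} × {85, 86}, {41, 42} × {85, 86}, {40, 41} × {85, 86, 87}, {40, 41, 42} × {85, 86}, {41, 42} × {85, 86, 87}, {40, 41, 42} × {85, 86, 87}}; |τ_{X×Y}| = 14.

Enumerate products U × V with U ∈ τ_X, V ∈ τ_Y (deduplicated):
  ∅ × ∅ = {} (∅)
  {41} × {85, 86} = {(41,85), (41,86)}
  {41} × {85, 86, 87} = {(41,85), (41,86), (41,87)}
  {40, 41} × {85, 86} = {(40,85), (40,86), (41,85), (41,86)}
  {41, 42} × {85, 86} = {(41,85), (41,86), (42,85), (42,86)}
  {40, 41} × {85, 86, 87} = {(40,85), (40,86), (40,87), (41,85), (41,86), (41,87)}
  {40, 41, 42} × {85, 86} = {(40,85), (40,86), (41,85), (41,86), (42,85), (42,86)}
  {41, 42} × {85, 86, 87} = {(41,85), (41,86), (41,87), (42,85), (42,86), (42,87)}
  {40, 41, 42} × {85, 86, 87} = {(40,85), (40,86), (40,87), (41,85), (41,86), (41,87), (42,85), (42,86), (42,87)}
These 9 distinct sets form the basis B.
Close under arbitrary unions to get τ_{X×Y}; counting gives |τ_{X×Y}| = 14.


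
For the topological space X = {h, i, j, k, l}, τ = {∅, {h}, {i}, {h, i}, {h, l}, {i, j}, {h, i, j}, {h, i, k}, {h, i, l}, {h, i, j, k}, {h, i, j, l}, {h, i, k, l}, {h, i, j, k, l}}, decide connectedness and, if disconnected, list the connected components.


(X, τ) is connected.

Find clopen sets (U ∈ τ with X ∖ U ∈ τ):
  U = ∅, X ∖ U = {h, i, j, k, l} — both open, so U is clopen.
  U = {h, i, j, k, l}, X ∖ U = ∅ — both open, so U is clopen.
Only trivial clopens (∅ and X) exist, so (X, τ) is connected.
Compute connected components by grouping points that agree on all clopens:
  component: {h, i, j, k, l}


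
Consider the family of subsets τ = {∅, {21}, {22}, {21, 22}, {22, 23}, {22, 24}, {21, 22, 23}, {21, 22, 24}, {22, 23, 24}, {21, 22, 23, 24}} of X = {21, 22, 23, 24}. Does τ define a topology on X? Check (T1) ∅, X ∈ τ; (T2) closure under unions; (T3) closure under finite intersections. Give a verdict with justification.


τ IS a topology on X.

Axiom (T1): ∅ ∈ τ? Yes; X ∈ τ? Yes.
Axiom (T2/T3): check pairwise unions and intersections of members of τ.
All pairwise intersections and unions checked — each lies in τ. Therefore τ satisfies (T1), (T2), (T3): it IS a topology on X.


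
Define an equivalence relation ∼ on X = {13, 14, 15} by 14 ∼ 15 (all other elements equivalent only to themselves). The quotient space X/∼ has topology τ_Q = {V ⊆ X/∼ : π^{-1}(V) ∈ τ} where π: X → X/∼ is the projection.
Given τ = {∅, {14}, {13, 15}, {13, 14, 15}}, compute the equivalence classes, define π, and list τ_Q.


X/∼ = {[13], [14=15]}; |τ_Q| = 2.

Equivalence classes: [13], [14=15].
Quotient map π: X → X/∼ sends 13 ↦ [13], 14 ↦ [14=15], 15 ↦ [14=15].
For each subset V ⊆ X/∼, compute π^{-1}(V) ⊆ X and check whether π^{-1}(V) ∈ τ. V is open in τ_Q iff π^{-1}(V) ∈ τ.
  V = {}: π^{-1}(V) = ∅ ∈ τ ✓.
  V = {[13]}: π^{-1}(V) = {13} ∉ τ ✗.
  V = {[14=15]}: π^{-1}(V) = {14, 15} ∉ τ ✗.
  V = {[13], [14=15]}: π^{-1}(V) = {13, 14, 15} ∈ τ ✓.
Open sets in the quotient: τ_Q = {{}, {[13], [14=15]}} (2 elements).


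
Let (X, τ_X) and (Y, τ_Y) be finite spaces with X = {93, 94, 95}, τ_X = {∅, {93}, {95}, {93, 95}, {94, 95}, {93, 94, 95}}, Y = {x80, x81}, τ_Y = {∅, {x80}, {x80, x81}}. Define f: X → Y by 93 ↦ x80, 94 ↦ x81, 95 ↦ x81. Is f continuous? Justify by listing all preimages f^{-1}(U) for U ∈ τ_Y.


f IS continuous.

Compute f^{-1}(U) for each U ∈ τ_Y:
  U = ∅: f^{-1}(U) = ∅ ∈ τ_X ✓.
  U = {x80}: f^{-1}(U) = {93} ∈ τ_X ✓.
  U = {x80, x81}: f^{-1}(U) = {93, 94, 95} ∈ τ_X ✓.
Every preimage lies in τ_X, so f IS continuous.


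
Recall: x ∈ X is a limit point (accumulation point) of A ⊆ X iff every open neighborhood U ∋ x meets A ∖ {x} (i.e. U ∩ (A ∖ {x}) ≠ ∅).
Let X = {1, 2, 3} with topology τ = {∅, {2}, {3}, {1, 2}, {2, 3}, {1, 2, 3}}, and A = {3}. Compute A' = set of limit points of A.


A' = ∅

For each x ∈ X, list the open sets U ∈ τ with x ∈ U, then check whether U ∩ (A ∖ {x}) ≠ ∅ for every such U.
  x = 1: open {1, 2} ∋ x has {1, 2} ∩ (A ∖ {1}) = ∅, so x is NOT a limit point.
  x = 2: open {2} ∋ x has {2} ∩ (A ∖ {2}) = ∅, so x is NOT a limit point.
  x = 3: open {3} ∋ x has {3} ∩ (A ∖ {3}) = ∅, so x is NOT a limit point.
Collecting: A' = ∅.


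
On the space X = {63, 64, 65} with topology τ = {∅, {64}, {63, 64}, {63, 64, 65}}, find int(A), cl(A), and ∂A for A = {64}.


int(A) = {64}, cl(A) = {63, 64, 65}, ∂A = {63, 65}.

Closed sets in (X, τ) are complements of opens:
  closed(X, τ) = {∅, {65}, {63, 65}, {63, 64, 65}}.
int(A) = ⋃ {U ∈ τ : U ⊆ A}. Opens contained in A: ∅, {64}.
Taking the union of these: int(A) = {64}.
cl(A) = ⋂ {C closed : A ⊆ C}. Closed sets containing A: {63, 64, 65}.
Intersecting these: cl(A) = {63, 64, 65}.
∂A = cl(A) ∖ int(A) = {63, 64, 65} ∖ {64} = {63, 65}.


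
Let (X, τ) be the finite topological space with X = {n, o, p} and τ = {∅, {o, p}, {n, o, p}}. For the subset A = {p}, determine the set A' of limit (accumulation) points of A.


A' = {n, o}

For each x ∈ X, list the open sets U ∈ τ with x ∈ U, then check whether U ∩ (A ∖ {x}) ≠ ∅ for every such U.
  x = n: opens ∋ x are {n, o, p}; each meets A ∖ {n}, so x IS a limit point.
  x = o: opens ∋ x are {o, p}, {n, o, p}; each meets A ∖ {o}, so x IS a limit point.
  x = p: open {o, p} ∋ x has {o, p} ∩ (A ∖ {p}) = ∅, so x is NOT a limit point.
Collecting: A' = {n, o}.


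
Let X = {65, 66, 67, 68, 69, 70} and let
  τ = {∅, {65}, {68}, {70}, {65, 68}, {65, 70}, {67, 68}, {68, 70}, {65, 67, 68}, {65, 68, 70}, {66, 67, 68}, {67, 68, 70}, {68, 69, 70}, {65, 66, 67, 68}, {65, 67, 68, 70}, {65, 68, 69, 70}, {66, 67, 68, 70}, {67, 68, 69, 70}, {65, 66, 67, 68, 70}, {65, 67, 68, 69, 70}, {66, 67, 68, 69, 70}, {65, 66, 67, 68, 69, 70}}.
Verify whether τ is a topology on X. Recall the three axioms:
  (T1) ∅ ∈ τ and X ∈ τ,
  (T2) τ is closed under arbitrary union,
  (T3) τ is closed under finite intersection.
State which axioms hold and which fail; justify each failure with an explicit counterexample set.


τ IS a topology on X.

Axiom (T1): ∅ ∈ τ? Yes; X ∈ τ? Yes.
Axiom (T2/T3): check pairwise unions and intersections of members of τ.
All pairwise intersections and unions checked — each lies in τ. Therefore τ satisfies (T1), (T2), (T3): it IS a topology on X.


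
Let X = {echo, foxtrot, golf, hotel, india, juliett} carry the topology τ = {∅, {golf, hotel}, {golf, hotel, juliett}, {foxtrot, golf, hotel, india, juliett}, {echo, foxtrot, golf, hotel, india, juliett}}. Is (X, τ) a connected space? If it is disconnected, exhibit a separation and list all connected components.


(X, τ) is connected.

Find clopen sets (U ∈ τ with X ∖ U ∈ τ):
  U = ∅, X ∖ U = {echo, foxtrot, golf, hotel, india, juliett} — both open, so U is clopen.
  U = {echo, foxtrot, golf, hotel, india, juliett}, X ∖ U = ∅ — both open, so U is clopen.
Only trivial clopens (∅ and X) exist, so (X, τ) is connected.
Compute connected components by grouping points that agree on all clopens:
  component: {echo, foxtrot, golf, hotel, india, juliett}


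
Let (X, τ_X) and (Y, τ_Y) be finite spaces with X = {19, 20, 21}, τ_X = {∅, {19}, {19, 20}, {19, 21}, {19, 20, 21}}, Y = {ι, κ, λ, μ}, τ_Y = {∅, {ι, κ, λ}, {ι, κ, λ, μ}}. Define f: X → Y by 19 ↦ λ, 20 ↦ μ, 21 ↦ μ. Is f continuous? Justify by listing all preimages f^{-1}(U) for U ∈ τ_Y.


f IS continuous.

Compute f^{-1}(U) for each U ∈ τ_Y:
  U = ∅: f^{-1}(U) = ∅ ∈ τ_X ✓.
  U = {ι, κ, λ}: f^{-1}(U) = {19} ∈ τ_X ✓.
  U = {ι, κ, λ, μ}: f^{-1}(U) = {19, 20, 21} ∈ τ_X ✓.
Every preimage lies in τ_X, so f IS continuous.


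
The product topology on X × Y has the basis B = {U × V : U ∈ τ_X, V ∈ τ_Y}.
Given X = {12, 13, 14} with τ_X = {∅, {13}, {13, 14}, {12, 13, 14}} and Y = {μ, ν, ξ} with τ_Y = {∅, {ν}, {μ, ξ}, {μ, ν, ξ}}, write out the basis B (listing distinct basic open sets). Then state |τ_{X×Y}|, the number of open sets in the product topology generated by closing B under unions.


Basis B = {∅ × ∅, {13} × {ν}, {13} × {μ, ξ}, {13, 14} × {ν}, {12, 13, 14} × {ν}, {13} × {μ, ν, ξ}, {13, 14} × {μ, ξ}, {12, 13, 14} × {μ, ξ}, {13, 14} × {μ, ν, ξ}, {12, 13, 14} × {μ, ν, ξ}}; |τ_{X×Y}| = 16.

Enumerate products U × V with U ∈ τ_X, V ∈ τ_Y (deduplicated):
  ∅ × ∅ = {} (∅)
  {13} × {ν} = {(13,ν)}
  {13} × {μ, ξ} = {(13,μ), (13,ξ)}
  {13, 14} × {ν} = {(13,ν), (14,ν)}
  {12, 13, 14} × {ν} = {(12,ν), (13,ν), (14,ν)}
  {13} × {μ, ν, ξ} = {(13,μ), (13,ν), (13,ξ)}
  {13, 14} × {μ, ξ} = {(13,μ), (13,ξ), (14,μ), (14,ξ)}
  {12, 13, 14} × {μ, ξ} = {(12,μ), (12,ξ), (13,μ), (13,ξ), (14,μ), (14,ξ)}
  {13, 14} × {μ, ν, ξ} = {(13,μ), (13,ν), (13,ξ), (14,μ), (14,ν), (14,ξ)}
  {12, 13, 14} × {μ, ν, ξ} = {(12,μ), (12,ν), (12,ξ), (13,μ), (13,ν), (13,ξ), (14,μ), (14,ν), (14,ξ)}
These 10 distinct sets form the basis B.
Close under arbitrary unions to get τ_{X×Y}; counting gives |τ_{X×Y}| = 16.


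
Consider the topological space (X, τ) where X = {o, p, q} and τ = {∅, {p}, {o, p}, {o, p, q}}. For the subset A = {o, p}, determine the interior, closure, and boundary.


int(A) = {o, p}, cl(A) = {o, p, q}, ∂A = {q}.

Closed sets in (X, τ) are complements of opens:
  closed(X, τ) = {∅, {q}, {o, q}, {o, p, q}}.
int(A) = ⋃ {U ∈ τ : U ⊆ A}. Opens contained in A: ∅, {p}, {o, p}.
Taking the union of these: int(A) = {o, p}.
cl(A) = ⋂ {C closed : A ⊆ C}. Closed sets containing A: {o, p, q}.
Intersecting these: cl(A) = {o, p, q}.
∂A = cl(A) ∖ int(A) = {o, p, q} ∖ {o, p} = {q}.


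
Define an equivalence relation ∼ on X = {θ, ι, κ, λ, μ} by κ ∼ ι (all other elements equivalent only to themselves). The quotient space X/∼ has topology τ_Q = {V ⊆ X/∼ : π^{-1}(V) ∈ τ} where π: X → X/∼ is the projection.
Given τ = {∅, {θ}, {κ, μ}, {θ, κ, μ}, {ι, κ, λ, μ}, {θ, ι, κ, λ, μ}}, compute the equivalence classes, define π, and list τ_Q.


X/∼ = {[θ], [ι=κ], [λ], [μ]}; |τ_Q| = 4.

Equivalence classes: [θ], [ι=κ], [λ], [μ].
Quotient map π: X → X/∼ sends θ ↦ [θ], ι ↦ [ι=κ], κ ↦ [ι=κ], λ ↦ [λ], μ ↦ [μ].
For each subset V ⊆ X/∼, compute π^{-1}(V) ⊆ X and check whether π^{-1}(V) ∈ τ. V is open in τ_Q iff π^{-1}(V) ∈ τ.
  V = {}: π^{-1}(V) = ∅ ∈ τ ✓.
  V = {[θ]}: π^{-1}(V) = {θ} ∈ τ ✓.
  V = {[ι=κ]}: π^{-1}(V) = {ι, κ} ∉ τ ✗.
  V = {[θ], [ι=κ]}: π^{-1}(V) = {θ, ι, κ} ∉ τ ✗.
  V = {[λ]}: π^{-1}(V) = {λ} ∉ τ ✗.
  V = {[θ], [λ]}: π^{-1}(V) = {θ, λ} ∉ τ ✗.
  V = {[ι=κ], [λ]}: π^{-1}(V) = {ι, κ, λ} ∉ τ ✗.
  V = {[θ], [ι=κ], [λ]}: π^{-1}(V) = {θ, ι, κ, λ} ∉ τ ✗.
  V = {[μ]}: π^{-1}(V) = {μ} ∉ τ ✗.
  V = {[θ], [μ]}: π^{-1}(V) = {θ, μ} ∉ τ ✗.
  V = {[ι=κ], [μ]}: π^{-1}(V) = {ι, κ, μ} ∉ τ ✗.
  V = {[θ], [ι=κ], [μ]}: π^{-1}(V) = {θ, ι, κ, μ} ∉ τ ✗.
  V = {[λ], [μ]}: π^{-1}(V) = {λ, μ} ∉ τ ✗.
  V = {[θ], [λ], [μ]}: π^{-1}(V) = {θ, λ, μ} ∉ τ ✗.
  V = {[ι=κ], [λ], [μ]}: π^{-1}(V) = {ι, κ, λ, μ} ∈ τ ✓.
  V = {[θ], [ι=κ], [λ], [μ]}: π^{-1}(V) = {θ, ι, κ, λ, μ} ∈ τ ✓.
Open sets in the quotient: τ_Q = {{}, {[θ]}, {[ι=κ], [λ], [μ]}, {[θ], [ι=κ], [λ], [μ]}} (4 elements).
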